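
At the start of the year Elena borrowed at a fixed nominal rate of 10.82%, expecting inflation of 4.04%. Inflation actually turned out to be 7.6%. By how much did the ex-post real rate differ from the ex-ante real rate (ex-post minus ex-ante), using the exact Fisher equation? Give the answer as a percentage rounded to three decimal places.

Ex-ante: (1 + 0.1082)/(1 + 0.0404) − 1 = 6.5167%
Ex-post: (1 + 0.1082)/(1 + 0.0760) − 1 = 2.9926%
Difference (ex-post − ex-ante) = -3.5242% → -3.524%.

-3.524%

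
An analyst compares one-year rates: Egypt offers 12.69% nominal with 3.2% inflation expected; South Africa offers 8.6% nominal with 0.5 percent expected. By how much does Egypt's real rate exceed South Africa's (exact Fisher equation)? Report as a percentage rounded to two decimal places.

Egypt: (1 + 0.1269)/(1 + 0.0320) − 1 = 9.1957%
South Africa: (1 + 0.0860)/(1 + 0.0050) − 1 = 8.0597%
Differential = 9.1957% − 8.0597% = 1.1360% → 1.14%.

1.14%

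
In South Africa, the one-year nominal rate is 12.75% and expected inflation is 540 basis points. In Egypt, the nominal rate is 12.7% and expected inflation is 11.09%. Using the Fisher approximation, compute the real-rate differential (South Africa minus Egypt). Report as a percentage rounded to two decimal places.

South Africa: 12.75% − 5.4% = 7.350%
Egypt: 12.7% − 11.09% = 1.610%
Differential = 5.740% → 5.74%.

5.74%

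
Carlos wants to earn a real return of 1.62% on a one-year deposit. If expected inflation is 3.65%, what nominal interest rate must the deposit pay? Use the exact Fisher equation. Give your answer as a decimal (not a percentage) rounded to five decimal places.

0.05329

(1 + i) = (1 + r)(1 + π) = 1.01620 × 1.03650 = 1.0532913
i = 1.0532913 − 1, so the required nominal rate is 0.05329.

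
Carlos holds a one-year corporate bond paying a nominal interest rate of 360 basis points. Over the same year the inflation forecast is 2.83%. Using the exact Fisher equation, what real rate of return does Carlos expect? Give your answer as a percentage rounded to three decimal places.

0.749%

1 + r = 1.03600 / 1.02830 = 1.007488
r = 1.007488 − 1 = 0.7488%, i.e. 0.749%.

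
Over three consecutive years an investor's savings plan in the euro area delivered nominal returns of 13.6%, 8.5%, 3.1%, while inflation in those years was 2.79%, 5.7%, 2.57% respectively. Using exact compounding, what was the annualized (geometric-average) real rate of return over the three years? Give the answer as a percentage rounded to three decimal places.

Nominal growth factor = 1.1360 × 1.0850 × 1.0310 = 1.27076936
Price-level growth factor = 1.0279 × 1.0570 × 1.0257 = 1.11441310
Real growth factor = 1.27076936 / 1.11441310 = 1.14030368
Annualized real rate = 1.14030368^(1/3) − 1 = 4.4737% → 4.474%.

4.474%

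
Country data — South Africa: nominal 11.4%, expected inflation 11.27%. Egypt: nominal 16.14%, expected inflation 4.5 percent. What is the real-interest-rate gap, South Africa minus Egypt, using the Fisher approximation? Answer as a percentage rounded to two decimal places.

-11.51%

South Africa: 11.4% − 11.27% = 0.130%
Egypt: 16.14% − 4.5% = 11.640%
Differential = -11.510% → -11.51%.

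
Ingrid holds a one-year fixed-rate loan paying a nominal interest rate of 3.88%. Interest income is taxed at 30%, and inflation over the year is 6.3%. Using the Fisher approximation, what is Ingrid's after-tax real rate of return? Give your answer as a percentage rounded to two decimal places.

-3.58%

After-tax nominal return = 3.88% × (1 − 0.3) = 2.7160%.
r ≈ 2.7160% − 6.3% → -3.58%.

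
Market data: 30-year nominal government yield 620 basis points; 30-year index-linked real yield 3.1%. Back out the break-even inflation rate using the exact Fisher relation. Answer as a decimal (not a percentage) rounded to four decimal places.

(1 + π) = (1 + i)/(1 + r) = 1.06200 / 1.03100 = 1.030068
Break-even inflation = 1.030068 − 1 → 0.0301.

0.0301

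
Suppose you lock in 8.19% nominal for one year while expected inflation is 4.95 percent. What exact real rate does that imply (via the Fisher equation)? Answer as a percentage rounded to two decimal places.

By the Fisher equation, 1 + r = (1 + i)/(1 + π).
1 + r = 1.08190 / 1.04950 = 1.030872
r = 1.030872 − 1 = 3.0872%, i.e. 3.09%.

3.09%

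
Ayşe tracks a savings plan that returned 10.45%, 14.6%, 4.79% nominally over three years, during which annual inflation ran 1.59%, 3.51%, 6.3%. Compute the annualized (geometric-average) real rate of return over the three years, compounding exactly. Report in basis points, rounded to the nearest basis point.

Nominal growth factor = 1.1045 × 1.1460 × 1.0479 = 1.32638676
Price-level growth factor = 1.0159 × 1.0351 × 1.0630 = 1.11780625
Real growth factor = 1.32638676 / 1.11780625 = 1.18659809
Annualized real rate = 1.18659809^(1/3) − 1 = 5.8688% → 587 basis points.

587 basis points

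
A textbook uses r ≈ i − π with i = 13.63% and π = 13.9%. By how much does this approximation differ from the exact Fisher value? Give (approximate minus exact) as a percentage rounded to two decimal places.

Approximate: r ≈ 13.630% − 13.900% = -0.2700%
Exact: (1 + 0.1363)/(1 + 0.1390) − 1 = -0.2371%
Error = -0.2700% − (-0.2371%) = -0.0329% → -0.03%.

-0.03%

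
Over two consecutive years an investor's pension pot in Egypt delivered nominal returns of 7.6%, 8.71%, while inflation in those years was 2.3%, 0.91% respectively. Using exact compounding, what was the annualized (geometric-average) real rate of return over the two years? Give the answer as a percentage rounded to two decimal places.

Nominal growth factor = 1.0760 × 1.0871 = 1.16971960
Price-level growth factor = 1.0230 × 1.0091 = 1.03230930
Real growth factor = 1.16971960 / 1.03230930 = 1.13310962
Annualized real rate = 1.13310962^(1/2) − 1 = 6.4476% → 6.45%.

6.45%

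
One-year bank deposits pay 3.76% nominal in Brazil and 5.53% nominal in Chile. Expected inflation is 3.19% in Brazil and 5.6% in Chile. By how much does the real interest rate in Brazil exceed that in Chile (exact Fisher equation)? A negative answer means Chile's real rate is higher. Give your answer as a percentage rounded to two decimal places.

0.62%

Brazil: (1 + 0.0376)/(1 + 0.0319) − 1 = 0.5524%
Chile: (1 + 0.0553)/(1 + 0.0560) − 1 = -0.0663%
Differential = 0.5524% − (-0.0663%) = 0.6187% → 0.62%.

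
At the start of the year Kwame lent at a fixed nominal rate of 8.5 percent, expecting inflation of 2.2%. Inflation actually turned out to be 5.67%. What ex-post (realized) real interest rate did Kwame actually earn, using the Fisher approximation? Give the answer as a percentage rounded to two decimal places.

Ex-post: 8.5% − 5.67% = 2.830%
So the realized real rate is 2.83%.

2.83%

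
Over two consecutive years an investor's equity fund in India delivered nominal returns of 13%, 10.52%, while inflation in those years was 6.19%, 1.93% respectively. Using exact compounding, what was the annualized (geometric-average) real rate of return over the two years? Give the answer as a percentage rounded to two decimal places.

7.42%

Compound the nominal returns: 1.1300 × 1.1052 = 1.24887600.
Compound inflation: 1.0619 × 1.0193 = 1.08239467.
Deflate: 1.24887600 / 1.08239467 = 1.15380834.
Annualized real rate = 1.15380834^(1/2) − 1 = 7.4155% → 7.42%.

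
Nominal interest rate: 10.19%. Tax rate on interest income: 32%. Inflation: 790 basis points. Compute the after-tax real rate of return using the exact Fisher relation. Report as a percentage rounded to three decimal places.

-0.900%

After-tax nominal return = 10.19% × (1 − 0.32) = 6.9292%.
1 + r = 1.069292 / 1.07900 = 0.991003
After-tax real rate = 0.991003 − 1 → -0.900%.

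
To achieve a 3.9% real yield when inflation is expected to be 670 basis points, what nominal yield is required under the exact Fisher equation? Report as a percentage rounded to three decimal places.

(1 + i) = (1 + r)(1 + π) = 1.03900 × 1.06700 = 1.108613
i = 1.108613 − 1, so the required nominal rate is 10.861%.

10.861%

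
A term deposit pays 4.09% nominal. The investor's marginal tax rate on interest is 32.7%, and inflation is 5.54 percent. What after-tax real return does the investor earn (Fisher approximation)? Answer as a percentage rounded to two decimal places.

-2.79%

After-tax nominal return = 4.09% × (1 − 0.327) = 2.75257%.
r ≈ 2.75257% − 5.54% → -2.79%.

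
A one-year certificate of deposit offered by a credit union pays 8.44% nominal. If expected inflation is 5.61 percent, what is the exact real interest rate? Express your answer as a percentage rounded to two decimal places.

By the Fisher relation, 1 + r = (1 + i)/(1 + π).
1 + r = 1.08440 / 1.05610 = 1.026797
r = 1.026797 − 1 = 2.6797%, i.e. 2.68%.

2.68%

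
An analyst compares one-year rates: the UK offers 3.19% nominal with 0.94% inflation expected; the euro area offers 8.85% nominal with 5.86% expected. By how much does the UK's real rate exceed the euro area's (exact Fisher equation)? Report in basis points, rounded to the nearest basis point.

The UK: (1 + 0.0319)/(1 + 0.0094) − 1 = 2.2290%
The euro area: (1 + 0.0885)/(1 + 0.0586) − 1 = 2.8245%
Differential = 2.2290% − 2.8245% = -0.5954% → -60 basis points.

-60 basis points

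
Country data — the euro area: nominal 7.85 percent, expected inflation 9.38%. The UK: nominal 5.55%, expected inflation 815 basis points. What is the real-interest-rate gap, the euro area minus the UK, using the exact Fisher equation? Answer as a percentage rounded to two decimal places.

The euro area: (1 + 0.0785)/(1 + 0.0938) − 1 = -1.3988%
The UK: (1 + 0.0555)/(1 + 0.0815) − 1 = -2.4041%
Differential = -1.3988% − (-2.4041%) = 1.0053% → 1.01%.

1.01%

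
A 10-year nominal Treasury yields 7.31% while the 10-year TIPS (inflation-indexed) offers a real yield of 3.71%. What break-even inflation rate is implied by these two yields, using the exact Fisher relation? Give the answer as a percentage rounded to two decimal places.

3.47%

(1 + π) = (1 + i)/(1 + r) = 1.07310 / 1.03710 = 1.034712
Break-even inflation = 1.034712 − 1 → 3.47%.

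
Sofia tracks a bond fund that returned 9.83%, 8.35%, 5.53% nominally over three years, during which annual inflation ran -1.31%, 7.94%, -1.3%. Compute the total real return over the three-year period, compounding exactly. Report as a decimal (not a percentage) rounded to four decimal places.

0.1944

Nominal growth factor = 1.0983 × 1.0835 × 1.0553 = 1.255815
Price-level growth factor = 0.9869 × 1.0794 × 0.9870 = 1.051411
Real growth factor = 1.255815 / 1.051411 = 1.194409
Total real return = 1.194409 − 1 → 0.1944.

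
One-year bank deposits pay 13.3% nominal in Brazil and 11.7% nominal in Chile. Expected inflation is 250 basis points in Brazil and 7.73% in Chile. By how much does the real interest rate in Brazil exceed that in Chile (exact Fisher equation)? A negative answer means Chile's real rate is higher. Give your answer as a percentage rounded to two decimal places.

6.85%

Brazil: (1 + 0.1330)/(1 + 0.0250) − 1 = 10.5366%
Chile: (1 + 0.1170)/(1 + 0.0773) − 1 = 3.6851%
Differential = 10.5366% − 3.6851% = 6.8514% → 6.85%.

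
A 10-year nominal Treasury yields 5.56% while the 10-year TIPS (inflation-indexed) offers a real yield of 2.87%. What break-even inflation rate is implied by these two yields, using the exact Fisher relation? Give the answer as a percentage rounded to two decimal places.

2.61%

(1 + π) = (1 + i)/(1 + r) = 1.05560 / 1.02870 = 1.0261495
Break-even inflation = 1.0261495 − 1 → 2.61%.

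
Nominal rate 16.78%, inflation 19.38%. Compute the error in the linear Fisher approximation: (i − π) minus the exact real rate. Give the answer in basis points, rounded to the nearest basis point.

Approximate: r ≈ 16.780% − 19.380% = -2.6000%
Exact: (1 + 0.1678)/(1 + 0.1938) − 1 = -2.1779%
Error = -2.6000% − (-2.1779%) = -0.4221% → -42 basis points.

-42 basis points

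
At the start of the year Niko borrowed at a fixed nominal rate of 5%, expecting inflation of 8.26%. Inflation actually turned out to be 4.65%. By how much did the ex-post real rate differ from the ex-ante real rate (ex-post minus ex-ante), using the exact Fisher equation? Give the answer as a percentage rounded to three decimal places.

3.346%

Ex-ante: (1 + 0.0500)/(1 + 0.0826) − 1 = -3.0113%
Ex-post: (1 + 0.0500)/(1 + 0.0465) − 1 = 0.3344%
Difference (ex-post − ex-ante) = 3.3457% → 3.346%.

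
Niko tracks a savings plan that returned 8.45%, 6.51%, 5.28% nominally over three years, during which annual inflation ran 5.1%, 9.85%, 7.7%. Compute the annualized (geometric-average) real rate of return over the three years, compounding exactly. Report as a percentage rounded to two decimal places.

-0.74%

Nominal growth factor = 1.0845 × 1.0651 × 1.0528 = 1.21609028
Price-level growth factor = 1.0510 × 1.0985 × 1.0770 = 1.24342181
Real growth factor = 1.21609028 / 1.24342181 = 0.97801910
Annualized real rate = 0.97801910^(1/3) − 1 = -0.7381% → -0.74%.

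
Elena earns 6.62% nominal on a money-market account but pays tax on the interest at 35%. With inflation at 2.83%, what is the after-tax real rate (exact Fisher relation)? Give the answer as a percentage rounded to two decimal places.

After-tax nominal return = 6.62% × (1 − 0.35) = 4.3030%.
1 + r = 1.04303 / 1.02830 = 1.014325
After-tax real rate = 1.014325 − 1 → 1.43%.

1.43%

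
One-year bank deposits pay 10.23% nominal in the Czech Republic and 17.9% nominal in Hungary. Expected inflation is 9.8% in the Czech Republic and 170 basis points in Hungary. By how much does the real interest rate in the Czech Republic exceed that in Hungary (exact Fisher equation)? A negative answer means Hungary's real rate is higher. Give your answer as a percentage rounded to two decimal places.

-15.54%

The Czech Republic: (1 + 0.1023)/(1 + 0.0980) − 1 = 0.3916%
Hungary: (1 + 0.1790)/(1 + 0.0170) − 1 = 15.9292%
Differential = 0.3916% − 15.9292% = -15.5376% → -15.54%.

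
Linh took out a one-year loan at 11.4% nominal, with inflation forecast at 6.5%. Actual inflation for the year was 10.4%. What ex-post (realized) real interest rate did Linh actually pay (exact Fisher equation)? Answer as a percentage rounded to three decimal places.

0.906%

Ex-post: (1 + 0.1140)/(1 + 0.1040) − 1 = 0.9058%
So the realized real rate is 0.906%.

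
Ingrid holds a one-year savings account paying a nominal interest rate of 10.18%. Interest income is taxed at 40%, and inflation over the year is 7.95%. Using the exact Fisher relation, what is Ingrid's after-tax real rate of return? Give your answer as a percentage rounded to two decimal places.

After-tax nominal return = 10.18% × (1 − 0.4) = 6.1080%.
1 + r = 1.06108 / 1.07950 = 0.982937
After-tax real rate = 0.982937 − 1 → -1.71%.

-1.71%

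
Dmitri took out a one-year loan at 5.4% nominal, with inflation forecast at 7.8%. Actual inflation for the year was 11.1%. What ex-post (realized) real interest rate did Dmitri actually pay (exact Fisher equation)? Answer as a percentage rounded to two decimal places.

Ex-post: (1 + 0.0540)/(1 + 0.1110) − 1 = -5.1305%
So the realized real rate is -5.13%.

-5.13%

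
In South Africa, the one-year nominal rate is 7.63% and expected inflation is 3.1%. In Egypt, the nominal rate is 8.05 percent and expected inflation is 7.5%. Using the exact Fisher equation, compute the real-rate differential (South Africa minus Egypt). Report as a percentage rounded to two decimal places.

3.88%

South Africa: (1 + 0.0763)/(1 + 0.0310) − 1 = 4.3938%
Egypt: (1 + 0.0805)/(1 + 0.0750) − 1 = 0.5116%
Differential = 4.3938% − 0.5116% = 3.8822% → 3.88%.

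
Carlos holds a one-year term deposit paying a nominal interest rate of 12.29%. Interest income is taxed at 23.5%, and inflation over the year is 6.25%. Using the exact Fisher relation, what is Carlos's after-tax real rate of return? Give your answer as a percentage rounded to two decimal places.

2.97%

After-tax nominal return = 12.29% × (1 − 0.235) = 9.40185%.
1 + r = 1.0940185 / 1.06250 = 1.029664
After-tax real rate = 1.029664 − 1 → 2.97%.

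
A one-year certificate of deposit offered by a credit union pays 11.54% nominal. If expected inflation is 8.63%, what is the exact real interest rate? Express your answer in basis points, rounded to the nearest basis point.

By the Fisher relation, 1 + r = (1 + i)/(1 + π).
1 + r = 1.11540 / 1.08630 = 1.026788
r = 1.026788 − 1 = 2.6788%, i.e. 268 basis points.

268 basis points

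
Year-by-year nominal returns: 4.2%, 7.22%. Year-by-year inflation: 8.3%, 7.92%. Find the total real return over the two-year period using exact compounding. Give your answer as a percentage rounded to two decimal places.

-4.41%

Compound the nominal returns: 1.0420 × 1.0722 = 1.117232.
Compound inflation: 1.0830 × 1.0792 = 1.168774.
Deflate: 1.117232 / 1.168774 = 0.955901.
Total real return = 0.955901 − 1 → -4.41%.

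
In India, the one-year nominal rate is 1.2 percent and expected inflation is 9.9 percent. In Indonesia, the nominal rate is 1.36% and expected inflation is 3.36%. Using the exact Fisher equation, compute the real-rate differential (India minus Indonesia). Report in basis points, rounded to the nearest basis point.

India: (1 + 0.0120)/(1 + 0.0990) − 1 = -7.9163%
Indonesia: (1 + 0.0136)/(1 + 0.0336) − 1 = -1.9350%
Differential = -7.9163% − (-1.9350%) = -5.9813% → -598 basis points.

-598 basis points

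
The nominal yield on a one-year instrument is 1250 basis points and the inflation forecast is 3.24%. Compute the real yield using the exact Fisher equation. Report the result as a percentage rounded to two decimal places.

By the Fisher equation, 1 + r = (1 + i)/(1 + π).
1 + r = 1.12500 / 1.03240 = 1.089694
r = 1.089694 − 1 = 8.9694%, i.e. 8.97%.

8.97%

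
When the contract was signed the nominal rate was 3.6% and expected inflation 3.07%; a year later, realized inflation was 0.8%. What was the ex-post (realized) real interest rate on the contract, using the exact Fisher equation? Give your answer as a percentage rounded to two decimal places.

2.78%

Ex-post: (1 + 0.0360)/(1 + 0.0080) − 1 = 2.7778%
So the realized real rate is 2.78%.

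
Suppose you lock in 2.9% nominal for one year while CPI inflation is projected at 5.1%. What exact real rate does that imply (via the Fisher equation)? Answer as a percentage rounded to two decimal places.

1 + r = 1.02900 / 1.05100 = 0.979068
r = 0.979068 − 1 = -2.0932%, i.e. -2.09%.

-2.09%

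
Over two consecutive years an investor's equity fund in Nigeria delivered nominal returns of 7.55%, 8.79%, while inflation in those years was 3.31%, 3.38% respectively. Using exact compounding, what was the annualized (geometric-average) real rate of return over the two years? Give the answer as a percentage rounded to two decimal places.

4.67%

Nominal growth factor = 1.0755 × 1.0879 = 1.17003645
Price-level growth factor = 1.0331 × 1.0338 = 1.06801878
Real growth factor = 1.17003645 / 1.06801878 = 1.09552048
Annualized real rate = 1.09552048^(1/2) − 1 = 4.6671% → 4.67%.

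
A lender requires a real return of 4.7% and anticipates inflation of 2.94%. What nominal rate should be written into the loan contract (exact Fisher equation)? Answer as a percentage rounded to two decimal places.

7.78%

(1 + i) = (1 + r)(1 + π) = 1.04700 × 1.02940 = 1.0777818
i = 1.0777818 − 1, so the required nominal rate is 7.78%.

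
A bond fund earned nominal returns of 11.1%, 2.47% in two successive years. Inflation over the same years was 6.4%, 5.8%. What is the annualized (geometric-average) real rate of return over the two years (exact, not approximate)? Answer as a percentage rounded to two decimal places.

0.56%

Nominal growth factor = 1.1110 × 1.0247 = 1.13844170
Price-level growth factor = 1.0640 × 1.0580 = 1.12571200
Real growth factor = 1.13844170 / 1.12571200 = 1.01130813
Annualized real rate = 1.01130813^(1/2) − 1 = 0.5638% → 0.56%.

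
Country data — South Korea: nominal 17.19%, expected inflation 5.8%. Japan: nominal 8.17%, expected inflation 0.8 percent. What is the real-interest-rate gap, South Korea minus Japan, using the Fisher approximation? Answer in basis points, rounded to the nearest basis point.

South Korea: 17.19% − 5.8% = 11.390%
Japan: 8.17% − 0.8% = 7.370%
Differential = 4.020% → 402 basis points.

402 basis points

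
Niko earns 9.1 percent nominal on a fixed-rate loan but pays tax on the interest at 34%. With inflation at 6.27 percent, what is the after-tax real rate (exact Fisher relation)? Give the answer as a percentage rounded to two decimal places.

After-tax nominal return = 9.1% × (1 − 0.34) = 6.0060%.
1 + r = 1.06006 / 1.06270 = 0.997516
After-tax real rate = 0.997516 − 1 → -0.25%.

-0.25%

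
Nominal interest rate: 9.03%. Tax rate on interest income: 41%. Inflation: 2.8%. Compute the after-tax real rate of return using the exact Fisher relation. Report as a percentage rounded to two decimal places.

After-tax nominal return = 9.03% × (1 − 0.41) = 5.3277%.
1 + r = 1.053277 / 1.02800 = 1.024589
After-tax real rate = 1.024589 − 1 → 2.46%.

2.46%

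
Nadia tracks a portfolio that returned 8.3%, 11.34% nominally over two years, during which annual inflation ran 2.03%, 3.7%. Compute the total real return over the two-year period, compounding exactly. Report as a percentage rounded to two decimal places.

Compound the nominal returns: 1.0830 × 1.1134 = 1.205812.
Compound inflation: 1.0203 × 1.0370 = 1.058051.
Deflate: 1.205812 / 1.058051 = 1.139654.
Total real return = 1.139654 − 1 → 13.97%.

13.97%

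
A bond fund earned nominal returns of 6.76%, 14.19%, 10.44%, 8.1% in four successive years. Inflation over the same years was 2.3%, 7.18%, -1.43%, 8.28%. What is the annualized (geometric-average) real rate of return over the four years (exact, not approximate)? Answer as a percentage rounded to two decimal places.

5.60%

Nominal growth factor = 1.0676 × 1.1419 × 1.1044 × 1.0810 = 1.45542131
Price-level growth factor = 1.0230 × 1.0718 × 0.9857 × 1.0828 = 1.17026008
Real growth factor = 1.45542131 / 1.17026008 = 1.24367338
Annualized real rate = 1.24367338^(1/4) − 1 = 5.6031% → 5.60%.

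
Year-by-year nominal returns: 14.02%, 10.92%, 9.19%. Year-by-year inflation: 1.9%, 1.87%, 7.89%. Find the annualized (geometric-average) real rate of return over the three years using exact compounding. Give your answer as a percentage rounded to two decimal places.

Compound the nominal returns: 1.1402 × 1.1092 × 1.0919 = 1.38093667.
Compound inflation: 1.0190 × 1.0187 × 1.0789 = 1.11995786.
Deflate: 1.38093667 / 1.11995786 = 1.23302556.
Annualized real rate = 1.23302556^(1/3) − 1 = 7.2319% → 7.23%.

7.23%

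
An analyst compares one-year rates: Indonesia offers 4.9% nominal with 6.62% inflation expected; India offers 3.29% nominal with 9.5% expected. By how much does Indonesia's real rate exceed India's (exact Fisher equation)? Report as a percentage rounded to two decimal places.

4.06%

Indonesia: (1 + 0.0490)/(1 + 0.0662) − 1 = -1.6132%
India: (1 + 0.0329)/(1 + 0.0950) − 1 = -5.6712%
Differential = -1.6132% − (-5.6712%) = 4.0580% → 4.06%.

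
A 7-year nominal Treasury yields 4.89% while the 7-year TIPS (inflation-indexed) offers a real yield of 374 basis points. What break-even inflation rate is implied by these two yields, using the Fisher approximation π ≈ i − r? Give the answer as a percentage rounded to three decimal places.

π ≈ i − r = 4.89% − 3.74% → 1.150%.

1.150%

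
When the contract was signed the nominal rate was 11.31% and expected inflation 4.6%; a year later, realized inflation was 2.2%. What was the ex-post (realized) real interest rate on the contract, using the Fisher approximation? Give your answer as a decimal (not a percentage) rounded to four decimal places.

Ex-post: 11.31% − 2.2% = 9.110%
So the realized real rate is 0.0911.

0.0911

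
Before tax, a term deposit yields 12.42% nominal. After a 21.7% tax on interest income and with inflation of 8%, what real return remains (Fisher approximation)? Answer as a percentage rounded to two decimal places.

1.72%

After-tax nominal return = 12.42% × (1 − 0.217) = 9.72486%.
r ≈ 9.72486% − 8% → 1.72%.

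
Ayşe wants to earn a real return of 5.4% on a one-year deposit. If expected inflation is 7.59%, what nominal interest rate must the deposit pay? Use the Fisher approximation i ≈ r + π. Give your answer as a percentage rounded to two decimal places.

12.99%

i ≈ r + π = 5.4% + 7.59% = 12.99%.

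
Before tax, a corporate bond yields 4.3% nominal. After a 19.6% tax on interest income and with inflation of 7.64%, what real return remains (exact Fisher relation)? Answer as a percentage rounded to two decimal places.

-3.89%

After-tax nominal return = 4.3% × (1 − 0.196) = 3.4572%.
1 + r = 1.034572 / 1.07640 = 0.961141
After-tax real rate = 0.961141 − 1 → -3.89%.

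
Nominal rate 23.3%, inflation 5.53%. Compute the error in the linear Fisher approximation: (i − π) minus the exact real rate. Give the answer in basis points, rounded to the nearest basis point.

93 basis points

Approximate: r ≈ 23.300% − 5.530% = 17.7700%
Exact: (1 + 0.2330)/(1 + 0.0553) − 1 = 16.8388%
Error = 17.7700% − 16.8388% = 0.9312% → 93 basis points.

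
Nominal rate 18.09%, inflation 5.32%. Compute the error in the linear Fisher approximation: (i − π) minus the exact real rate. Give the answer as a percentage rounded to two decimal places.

Approximate: r ≈ 18.090% − 5.320% = 12.7700%
Exact: (1 + 0.1809)/(1 + 0.0532) − 1 = 12.12495%
Error = 12.7700% − 12.12495% = 0.64505% → 0.65%.

0.65%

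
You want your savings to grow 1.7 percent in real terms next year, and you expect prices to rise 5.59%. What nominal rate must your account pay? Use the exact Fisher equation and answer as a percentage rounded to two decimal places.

(1 + i) = (1 + r)(1 + π) = 1.01700 × 1.05590 = 1.0738503
i = 1.0738503 − 1, so the required nominal rate is 7.39%.

7.39%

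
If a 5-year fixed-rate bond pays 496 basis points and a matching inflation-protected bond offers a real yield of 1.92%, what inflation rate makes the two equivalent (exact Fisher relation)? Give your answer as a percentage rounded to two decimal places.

(1 + π) = (1 + i)/(1 + r) = 1.04960 / 1.01920 = 1.029827
Break-even inflation = 1.029827 − 1 → 2.98%.

2.98%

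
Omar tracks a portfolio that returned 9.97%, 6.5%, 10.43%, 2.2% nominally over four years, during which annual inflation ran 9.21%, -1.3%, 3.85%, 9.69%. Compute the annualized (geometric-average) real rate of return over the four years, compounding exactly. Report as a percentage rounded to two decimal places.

Nominal growth factor = 1.0997 × 1.0650 × 1.1043 × 1.0220 = 1.32178799
Price-level growth factor = 1.0921 × 0.9870 × 1.0385 × 1.0969 = 1.22787200
Real growth factor = 1.32178799 / 1.22787200 = 1.07648679
Annualized real rate = 1.07648679^(1/4) − 1 = 1.8596% → 1.86%.

1.86%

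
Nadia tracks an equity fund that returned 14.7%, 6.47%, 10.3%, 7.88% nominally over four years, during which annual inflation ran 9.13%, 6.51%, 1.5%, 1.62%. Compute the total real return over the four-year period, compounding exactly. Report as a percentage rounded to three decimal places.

Nominal growth factor = 1.1470 × 1.0647 × 1.1030 × 1.0788 = 1.453139
Price-level growth factor = 1.0913 × 1.0651 × 1.0150 × 1.0162 = 1.198891
Real growth factor = 1.453139 / 1.198891 = 1.212069
Total real return = 1.212069 − 1 → 21.207%.

21.207%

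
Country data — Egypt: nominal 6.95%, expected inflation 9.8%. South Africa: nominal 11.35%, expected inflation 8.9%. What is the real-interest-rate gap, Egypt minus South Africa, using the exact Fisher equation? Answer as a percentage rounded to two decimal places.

-4.85%

Egypt: (1 + 0.0695)/(1 + 0.0980) − 1 = -2.5956%
South Africa: (1 + 0.1135)/(1 + 0.0890) − 1 = 2.2498%
Differential = -2.5956% − 2.2498% = -4.8454% → -4.85%.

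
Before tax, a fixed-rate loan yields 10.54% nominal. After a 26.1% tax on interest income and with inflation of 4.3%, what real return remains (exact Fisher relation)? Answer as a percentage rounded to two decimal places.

3.35%

After-tax nominal return = 10.54% × (1 − 0.261) = 7.78906%.
1 + r = 1.0778906 / 1.04300 = 1.033452
After-tax real rate = 1.033452 − 1 → 3.35%.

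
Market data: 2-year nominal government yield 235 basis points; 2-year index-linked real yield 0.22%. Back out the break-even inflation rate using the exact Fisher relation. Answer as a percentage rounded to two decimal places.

(1 + π) = (1 + i)/(1 + r) = 1.02350 / 1.00220 = 1.021253
Break-even inflation = 1.021253 − 1 → 2.13%.

2.13%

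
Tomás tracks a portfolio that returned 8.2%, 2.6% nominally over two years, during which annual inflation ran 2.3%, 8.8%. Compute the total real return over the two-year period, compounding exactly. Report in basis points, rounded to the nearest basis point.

Nominal growth factor = 1.0820 × 1.0260 = 1.110132
Price-level growth factor = 1.0230 × 1.0880 = 1.113024
Real growth factor = 1.110132 / 1.113024 = 0.997402
Total real return = 0.997402 − 1 → -26 basis points.

-26 basis points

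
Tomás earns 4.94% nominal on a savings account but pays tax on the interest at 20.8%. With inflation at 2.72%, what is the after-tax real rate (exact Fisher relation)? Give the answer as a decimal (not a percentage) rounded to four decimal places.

After-tax nominal return = 4.94% × (1 − 0.208) = 3.91248%.
1 + r = 1.0391248 / 1.02720 = 1.011609
After-tax real rate = 1.011609 − 1 → 0.0116.

0.0116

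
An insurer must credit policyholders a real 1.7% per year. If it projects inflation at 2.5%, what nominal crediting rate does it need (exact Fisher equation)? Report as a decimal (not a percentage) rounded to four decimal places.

(1 + i) = (1 + r)(1 + π) = 1.01700 × 1.02500 = 1.042425
i = 1.042425 − 1, so the required nominal rate is 0.0424.

0.0424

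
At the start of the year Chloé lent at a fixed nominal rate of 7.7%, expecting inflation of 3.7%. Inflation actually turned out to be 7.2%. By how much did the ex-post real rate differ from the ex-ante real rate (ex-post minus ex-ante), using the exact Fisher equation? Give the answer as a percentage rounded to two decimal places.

Ex-ante: (1 + 0.0770)/(1 + 0.0370) − 1 = 3.8573%
Ex-post: (1 + 0.0770)/(1 + 0.0720) − 1 = 0.4664%
Difference (ex-post − ex-ante) = -3.3909% → -3.39%.

-3.39%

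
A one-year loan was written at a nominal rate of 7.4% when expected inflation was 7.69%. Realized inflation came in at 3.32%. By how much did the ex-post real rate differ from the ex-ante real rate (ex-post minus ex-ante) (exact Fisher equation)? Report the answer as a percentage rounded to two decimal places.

Ex-ante: (1 + 0.0740)/(1 + 0.0769) − 1 = -0.2693%
Ex-post: (1 + 0.0740)/(1 + 0.0332) − 1 = 3.9489%
Difference (ex-post − ex-ante) = 4.2182% → 4.22%.

4.22%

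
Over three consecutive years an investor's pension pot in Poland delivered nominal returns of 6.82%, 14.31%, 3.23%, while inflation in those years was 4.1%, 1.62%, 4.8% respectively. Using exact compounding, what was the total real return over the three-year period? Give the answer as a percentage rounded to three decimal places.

13.698%

Compound the nominal returns: 1.0682 × 1.1431 × 1.0323 = 1.260500.
Compound inflation: 1.0410 × 1.0162 × 1.0480 = 1.108642.
Deflate: 1.260500 / 1.108642 = 1.136977.
Total real return = 1.136977 − 1 → 13.698%.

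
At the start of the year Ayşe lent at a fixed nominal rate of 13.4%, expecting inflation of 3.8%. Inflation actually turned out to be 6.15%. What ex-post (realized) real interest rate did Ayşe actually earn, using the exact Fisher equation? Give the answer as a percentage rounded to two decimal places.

6.83%

Ex-post: (1 + 0.1340)/(1 + 0.0615) − 1 = 6.8300%
So the realized real rate is 6.83%.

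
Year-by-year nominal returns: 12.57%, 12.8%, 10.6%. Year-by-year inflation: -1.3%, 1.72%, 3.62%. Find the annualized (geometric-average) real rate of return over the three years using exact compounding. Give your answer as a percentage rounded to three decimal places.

10.520%

Nominal growth factor = 1.1257 × 1.1280 × 1.1060 = 1.40438730
Price-level growth factor = 0.9870 × 1.0172 × 1.0362 = 1.04032035
Real growth factor = 1.40438730 / 1.04032035 = 1.34995658
Annualized real rate = 1.34995658^(1/3) − 1 = 10.5198% → 10.520%.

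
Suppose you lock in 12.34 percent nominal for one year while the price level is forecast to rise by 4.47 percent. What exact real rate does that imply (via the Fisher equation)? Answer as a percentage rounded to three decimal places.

1 + r = 1.12340 / 1.04470 = 1.075333
r = 1.075333 − 1 = 7.5333%, i.e. 7.533%.

7.533%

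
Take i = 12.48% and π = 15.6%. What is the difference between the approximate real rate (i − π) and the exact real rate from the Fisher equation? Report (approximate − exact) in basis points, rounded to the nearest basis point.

Approximate: r ≈ 12.480% − 15.600% = -3.1200%
Exact: (1 + 0.1248)/(1 + 0.1560) − 1 = -2.6990%
Error = -3.1200% − (-2.6990%) = -0.4210% → -42 basis points.

-42 basis points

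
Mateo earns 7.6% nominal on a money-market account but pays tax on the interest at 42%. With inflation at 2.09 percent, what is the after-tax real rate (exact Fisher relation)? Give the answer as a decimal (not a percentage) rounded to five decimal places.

0.02271

After-tax nominal return = 7.6% × (1 − 0.42) = 4.4080%.
1 + r = 1.04408 / 1.02090 = 1.0227055
After-tax real rate = 1.0227055 − 1 → 0.02271.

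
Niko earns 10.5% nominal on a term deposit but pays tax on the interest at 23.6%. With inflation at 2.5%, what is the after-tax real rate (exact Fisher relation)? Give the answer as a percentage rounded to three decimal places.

5.387%

After-tax nominal return = 10.5% × (1 − 0.236) = 8.0220%.
1 + r = 1.08022 / 1.02500 = 1.053873
After-tax real rate = 1.053873 − 1 → 5.387%.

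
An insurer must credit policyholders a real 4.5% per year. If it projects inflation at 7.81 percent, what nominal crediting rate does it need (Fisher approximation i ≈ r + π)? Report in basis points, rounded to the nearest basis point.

1231 basis points

i ≈ r + π = 4.5% + 7.81% = 1231 basis points.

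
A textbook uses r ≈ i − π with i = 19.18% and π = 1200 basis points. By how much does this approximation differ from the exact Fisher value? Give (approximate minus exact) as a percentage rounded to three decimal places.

Approximate: r ≈ 19.180% − 12.000% = 7.1800%
Exact: (1 + 0.1918)/(1 + 0.1200) − 1 = 6.4107%
Error = 7.1800% − 6.4107% = 0.7693% → 0.769%.

0.769%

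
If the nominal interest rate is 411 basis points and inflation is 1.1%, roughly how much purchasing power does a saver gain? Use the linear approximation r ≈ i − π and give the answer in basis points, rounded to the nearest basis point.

r ≈ i − π = 4.11% − 1.1% = 301 basis points.

301 basis points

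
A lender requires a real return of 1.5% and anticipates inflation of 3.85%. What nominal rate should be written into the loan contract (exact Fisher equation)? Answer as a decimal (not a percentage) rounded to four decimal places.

(1 + i) = (1 + r)(1 + π) = 1.01500 × 1.03850 = 1.0540775
i = 1.0540775 − 1, so the required nominal rate is 0.0541.

0.0541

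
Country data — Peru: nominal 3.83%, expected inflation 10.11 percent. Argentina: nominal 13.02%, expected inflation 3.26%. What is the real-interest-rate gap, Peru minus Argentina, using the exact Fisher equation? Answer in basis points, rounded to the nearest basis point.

Peru: (1 + 0.0383)/(1 + 0.1011) − 1 = -5.7034%
Argentina: (1 + 0.1302)/(1 + 0.0326) − 1 = 9.4519%
Differential = -5.7034% − 9.4519% = -15.1553% → -1516 basis points.

-1516 basis points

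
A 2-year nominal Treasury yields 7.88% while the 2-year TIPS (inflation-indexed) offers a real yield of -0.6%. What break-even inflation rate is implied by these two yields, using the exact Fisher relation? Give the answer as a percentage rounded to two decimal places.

8.53%

(1 + π) = (1 + i)/(1 + r) = 1.07880 / 0.99400 = 1.085312
Break-even inflation = 1.085312 − 1 → 8.53%.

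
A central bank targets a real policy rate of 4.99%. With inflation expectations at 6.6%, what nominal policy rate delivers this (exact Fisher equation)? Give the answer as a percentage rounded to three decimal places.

11.919%

(1 + i) = (1 + r)(1 + π) = 1.04990 × 1.06600 = 1.1191934
i = 1.1191934 − 1, so the required nominal rate is 11.919%.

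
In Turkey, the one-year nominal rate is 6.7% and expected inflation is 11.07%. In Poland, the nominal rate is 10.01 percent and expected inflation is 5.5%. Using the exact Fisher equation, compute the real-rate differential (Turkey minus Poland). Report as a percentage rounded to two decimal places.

-8.21%

Turkey: (1 + 0.0670)/(1 + 0.1107) − 1 = -3.9345%
Poland: (1 + 0.1001)/(1 + 0.0550) − 1 = 4.2749%
Differential = -3.9345% − 4.2749% = -8.2093% → -8.21%.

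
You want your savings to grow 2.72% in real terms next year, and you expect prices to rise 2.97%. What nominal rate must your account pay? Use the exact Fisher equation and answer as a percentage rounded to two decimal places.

5.77%

(1 + i) = (1 + r)(1 + π) = 1.02720 × 1.02970 = 1.05770784
i = 1.05770784 − 1, so the required nominal rate is 5.77%.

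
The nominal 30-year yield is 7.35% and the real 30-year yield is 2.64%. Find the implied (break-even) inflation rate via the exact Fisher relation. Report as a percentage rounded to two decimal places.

4.59%

(1 + π) = (1 + i)/(1 + r) = 1.07350 / 1.02640 = 1.045889
Break-even inflation = 1.045889 − 1 → 4.59%.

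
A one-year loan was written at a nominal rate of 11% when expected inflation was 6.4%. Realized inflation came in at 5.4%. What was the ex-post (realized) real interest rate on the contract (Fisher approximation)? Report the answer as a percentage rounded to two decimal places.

Ex-post: 11% − 5.4% = 5.600%
So the realized real rate is 5.60%.

5.60%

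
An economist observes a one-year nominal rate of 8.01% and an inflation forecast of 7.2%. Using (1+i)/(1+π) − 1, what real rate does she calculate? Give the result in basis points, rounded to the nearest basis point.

1 + r = 1.08010 / 1.07200 = 1.007556
r = 1.007556 − 1 = 0.7556%, i.e. 76 basis points.

76 basis points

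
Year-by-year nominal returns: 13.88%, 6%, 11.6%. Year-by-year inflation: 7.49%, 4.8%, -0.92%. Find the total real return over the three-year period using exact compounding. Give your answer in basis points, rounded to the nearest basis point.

Nominal growth factor = 1.1388 × 1.0600 × 1.1160 = 1.347155
Price-level growth factor = 1.0749 × 1.0480 × 0.9908 = 1.116131
Real growth factor = 1.347155 / 1.116131 = 1.206986
Total real return = 1.206986 − 1 → 2070 basis points.

2070 basis points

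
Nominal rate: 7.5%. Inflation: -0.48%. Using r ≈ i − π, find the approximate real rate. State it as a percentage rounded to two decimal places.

7.98%

r ≈ i − π = 7.5% − (-0.48%) = 7.98%.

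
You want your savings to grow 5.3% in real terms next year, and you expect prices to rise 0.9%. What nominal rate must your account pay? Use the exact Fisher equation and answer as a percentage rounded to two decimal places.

(1 + i) = (1 + r)(1 + π) = 1.05300 × 1.00900 = 1.062477
i = 1.062477 − 1, so the required nominal rate is 6.25%.

6.25%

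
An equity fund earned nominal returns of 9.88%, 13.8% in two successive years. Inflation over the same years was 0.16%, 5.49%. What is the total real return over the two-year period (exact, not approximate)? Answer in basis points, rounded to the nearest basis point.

1835 basis points

Nominal growth factor = 1.0988 × 1.1380 = 1.250434
Price-level growth factor = 1.0016 × 1.0549 = 1.056588
Real growth factor = 1.250434 / 1.056588 = 1.183465
Total real return = 1.183465 − 1 → 1835 basis points.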